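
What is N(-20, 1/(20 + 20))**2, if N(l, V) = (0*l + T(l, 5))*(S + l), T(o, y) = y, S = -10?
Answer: 22500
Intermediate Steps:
N(l, V) = -50 + 5*l (N(l, V) = (0*l + 5)*(-10 + l) = (0 + 5)*(-10 + l) = 5*(-10 + l) = -50 + 5*l)
N(-20, 1/(20 + 20))**2 = (-50 + 5*(-20))**2 = (-50 - 100)**2 = (-150)**2 = 22500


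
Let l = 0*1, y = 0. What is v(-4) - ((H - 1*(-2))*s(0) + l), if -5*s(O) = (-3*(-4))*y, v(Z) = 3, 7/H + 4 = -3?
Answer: 3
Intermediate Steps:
H = -1 (H = 7/(-4 - 3) = 7/(-7) = 7*(-⅐) = -1)
l = 0
s(O) = 0 (s(O) = -(-3*(-4))*0/5 = -12*0/5 = -⅕*0 = 0)
v(-4) - ((H - 1*(-2))*s(0) + l) = 3 - ((-1 - 1*(-2))*0 + 0) = 3 - ((-1 + 2)*0 + 0) = 3 - (1*0 + 0) = 3 - (0 + 0) = 3 - 1*0 = 3 + 0 = 3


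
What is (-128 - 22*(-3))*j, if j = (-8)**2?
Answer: -3968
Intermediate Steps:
j = 64
(-128 - 22*(-3))*j = (-128 - 22*(-3))*64 = (-128 + 66)*64 = -62*64 = -3968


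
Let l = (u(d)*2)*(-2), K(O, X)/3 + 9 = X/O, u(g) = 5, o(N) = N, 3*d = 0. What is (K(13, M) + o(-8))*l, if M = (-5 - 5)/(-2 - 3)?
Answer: 8980/13 ≈ 690.77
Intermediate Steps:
d = 0 (d = (⅓)*0 = 0)
M = 2 (M = -10/(-5) = -10*(-⅕) = 2)
K(O, X) = -27 + 3*X/O (K(O, X) = -27 + 3*(X/O) = -27 + 3*X/O)
l = -20 (l = (5*2)*(-2) = 10*(-2) = -20)
(K(13, M) + o(-8))*l = ((-27 + 3*2/13) - 8)*(-20) = ((-27 + 3*2*(1/13)) - 8)*(-20) = ((-27 + 6/13) - 8)*(-20) = (-345/13 - 8)*(-20) = -449/13*(-20) = 8980/13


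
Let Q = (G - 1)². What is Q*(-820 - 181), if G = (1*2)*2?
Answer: -9009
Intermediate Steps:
G = 4 (G = 2*2 = 4)
Q = 9 (Q = (4 - 1)² = 3² = 9)
Q*(-820 - 181) = 9*(-820 - 181) = 9*(-1001) = -9009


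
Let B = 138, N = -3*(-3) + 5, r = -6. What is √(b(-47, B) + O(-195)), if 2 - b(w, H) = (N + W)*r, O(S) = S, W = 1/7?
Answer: I*√5299/7 ≈ 10.399*I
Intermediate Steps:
W = ⅐ ≈ 0.14286
N = 14 (N = 9 + 5 = 14)
b(w, H) = 608/7 (b(w, H) = 2 - (14 + ⅐)*(-6) = 2 - 99*(-6)/7 = 2 - 1*(-594/7) = 2 + 594/7 = 608/7)
√(b(-47, B) + O(-195)) = √(608/7 - 195) = √(-757/7) = I*√5299/7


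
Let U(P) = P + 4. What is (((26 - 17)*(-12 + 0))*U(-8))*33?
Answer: 14256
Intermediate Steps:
U(P) = 4 + P
(((26 - 17)*(-12 + 0))*U(-8))*33 = (((26 - 17)*(-12 + 0))*(4 - 8))*33 = ((9*(-12))*(-4))*33 = -108*(-4)*33 = 432*33 = 14256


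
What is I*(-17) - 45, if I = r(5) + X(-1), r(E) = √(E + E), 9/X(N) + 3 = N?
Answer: -27/4 - 17*√10 ≈ -60.509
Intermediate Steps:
X(N) = 9/(-3 + N)
r(E) = √2*√E (r(E) = √(2*E) = √2*√E)
I = -9/4 + √10 (I = √2*√5 + 9/(-3 - 1) = √10 + 9/(-4) = √10 + 9*(-¼) = √10 - 9/4 = -9/4 + √10 ≈ 0.91228)
I*(-17) - 45 = (-9/4 + √10)*(-17) - 45 = (153/4 - 17*√10) - 45 = -27/4 - 17*√10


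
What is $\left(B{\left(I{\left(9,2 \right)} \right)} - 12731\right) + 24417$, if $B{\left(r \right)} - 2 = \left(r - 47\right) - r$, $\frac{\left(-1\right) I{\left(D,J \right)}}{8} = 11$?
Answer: $11641$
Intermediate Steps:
$I{\left(D,J \right)} = -88$ ($I{\left(D,J \right)} = \left(-8\right) 11 = -88$)
$B{\left(r \right)} = -45$ ($B{\left(r \right)} = 2 + \left(\left(r - 47\right) - r\right) = 2 + \left(\left(-47 + r\right) - r\right) = 2 - 47 = -45$)
$\left(B{\left(I{\left(9,2 \right)} \right)} - 12731\right) + 24417 = \left(-45 - 12731\right) + 24417 = -12776 + 24417 = 11641$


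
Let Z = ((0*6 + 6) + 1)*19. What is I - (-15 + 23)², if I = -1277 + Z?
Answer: -1208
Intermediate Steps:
Z = 133 (Z = ((0 + 6) + 1)*19 = (6 + 1)*19 = 7*19 = 133)
I = -1144 (I = -1277 + 133 = -1144)
I - (-15 + 23)² = -1144 - (-15 + 23)² = -1144 - 1*8² = -1144 - 1*64 = -1144 - 64 = -1208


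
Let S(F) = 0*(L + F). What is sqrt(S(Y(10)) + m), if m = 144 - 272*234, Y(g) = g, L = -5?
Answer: 252*I ≈ 252.0*I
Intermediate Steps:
m = -63504 (m = 144 - 63648 = -63504)
S(F) = 0 (S(F) = 0*(-5 + F) = 0)
sqrt(S(Y(10)) + m) = sqrt(0 - 63504) = sqrt(-63504) = 252*I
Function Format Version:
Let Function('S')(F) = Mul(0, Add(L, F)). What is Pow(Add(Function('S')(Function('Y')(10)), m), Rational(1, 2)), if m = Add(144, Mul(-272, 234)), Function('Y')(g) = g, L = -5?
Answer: Mul(252, I) ≈ Mul(252.00, I)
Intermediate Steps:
m = -63504 (m = Add(144, -63648) = -63504)
Function('S')(F) = 0 (Function('S')(F) = Mul(0, Add(-5, F)) = 0)
Pow(Add(Function('S')(Function('Y')(10)), m), Rational(1, 2)) = Pow(Add(0, -63504), Rational(1, 2)) = Pow(-63504, Rational(1, 2)) = Mul(252, I)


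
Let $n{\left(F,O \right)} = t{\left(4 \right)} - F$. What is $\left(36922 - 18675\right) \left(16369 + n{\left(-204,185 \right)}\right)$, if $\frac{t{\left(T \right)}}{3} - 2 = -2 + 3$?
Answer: $302571754$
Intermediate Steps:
$t{\left(T \right)} = 9$ ($t{\left(T \right)} = 6 + 3 \left(-2 + 3\right) = 6 + 3 \cdot 1 = 6 + 3 = 9$)
$n{\left(F,O \right)} = 9 - F$
$\left(36922 - 18675\right) \left(16369 + n{\left(-204,185 \right)}\right) = \left(36922 - 18675\right) \left(16369 + \left(9 - -204\right)\right) = 18247 \left(16369 + \left(9 + 204\right)\right) = 18247 \left(16369 + 213\right) = 18247 \cdot 16582 = 302571754$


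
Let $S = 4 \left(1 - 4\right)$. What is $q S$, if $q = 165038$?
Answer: $-1980456$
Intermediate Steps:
$S = -12$ ($S = 4 \left(-3\right) = -12$)
$q S = 165038 \left(-12\right) = -1980456$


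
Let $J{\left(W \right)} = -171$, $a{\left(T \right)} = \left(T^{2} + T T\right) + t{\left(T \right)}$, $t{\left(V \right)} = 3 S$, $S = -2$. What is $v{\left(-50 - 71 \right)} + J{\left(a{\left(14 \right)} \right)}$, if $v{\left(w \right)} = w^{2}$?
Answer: $14470$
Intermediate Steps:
$t{\left(V \right)} = -6$ ($t{\left(V \right)} = 3 \left(-2\right) = -6$)
$a{\left(T \right)} = -6 + 2 T^{2}$ ($a{\left(T \right)} = \left(T^{2} + T T\right) - 6 = \left(T^{2} + T^{2}\right) - 6 = 2 T^{2} - 6 = -6 + 2 T^{2}$)
$v{\left(-50 - 71 \right)} + J{\left(a{\left(14 \right)} \right)} = \left(-50 - 71\right)^{2} - 171 = \left(-121\right)^{2} - 171 = 14641 - 171 = 14470$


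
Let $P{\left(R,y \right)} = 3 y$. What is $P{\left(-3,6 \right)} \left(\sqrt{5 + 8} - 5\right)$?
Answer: $-90 + 18 \sqrt{13} \approx -25.1$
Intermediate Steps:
$P{\left(-3,6 \right)} \left(\sqrt{5 + 8} - 5\right) = 3 \cdot 6 \left(\sqrt{5 + 8} - 5\right) = 18 \left(\sqrt{13} - 5\right) = 18 \left(-5 + \sqrt{13}\right) = -90 + 18 \sqrt{13}$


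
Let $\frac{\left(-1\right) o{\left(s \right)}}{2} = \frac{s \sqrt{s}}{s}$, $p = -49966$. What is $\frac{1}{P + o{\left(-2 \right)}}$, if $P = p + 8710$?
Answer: $\frac{i}{2 \left(\sqrt{2} - 20628 i\right)} \approx -2.4239 \cdot 10^{-5} + 1.6618 \cdot 10^{-9} i$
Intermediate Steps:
$o{\left(s \right)} = - 2 \sqrt{s}$ ($o{\left(s \right)} = - 2 \frac{s \sqrt{s}}{s} = - 2 \frac{s^{\frac{3}{2}}}{s} = - 2 \sqrt{s}$)
$P = -41256$ ($P = -49966 + 8710 = -41256$)
$\frac{1}{P + o{\left(-2 \right)}} = \frac{1}{-41256 - 2 \sqrt{-2}} = \frac{1}{-41256 - 2 i \sqrt{2}}$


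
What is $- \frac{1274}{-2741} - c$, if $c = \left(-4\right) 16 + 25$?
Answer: $\frac{108173}{2741} \approx 39.465$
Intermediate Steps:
$c = -39$ ($c = -64 + 25 = -39$)
$- \frac{1274}{-2741} - c = - \frac{1274}{-2741} - -39 = \left(-1274\right) \left(- \frac{1}{2741}\right) + 39 = \frac{1274}{2741} + 39 = \frac{108173}{2741}$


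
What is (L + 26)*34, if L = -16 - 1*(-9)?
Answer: 646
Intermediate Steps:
L = -7 (L = -16 + 9 = -7)
(L + 26)*34 = (-7 + 26)*34 = 19*34 = 646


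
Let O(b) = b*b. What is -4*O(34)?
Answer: -4624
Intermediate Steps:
O(b) = b**2
-4*O(34) = -4*34**2 = -4*1156 = -4624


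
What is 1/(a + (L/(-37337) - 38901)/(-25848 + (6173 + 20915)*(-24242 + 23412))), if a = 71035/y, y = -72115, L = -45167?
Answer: -6060648094082644/5959409350946091 ≈ -1.0170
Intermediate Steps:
a = -14207/14423 (a = 71035/(-72115) = 71035*(-1/72115) = -14207/14423 ≈ -0.98502)
1/(a + (L/(-37337) - 38901)/(-25848 + (6173 + 20915)*(-24242 + 23412))) = 1/(-14207/14423 + (-45167/(-37337) - 38901)/(-25848 + (6173 + 20915)*(-24242 + 23412))) = 1/(-14207/14423 + (-45167*(-1/37337) - 38901)/(-25848 + 27088*(-830))) = 1/(-14207/14423 + (45167/37337 - 38901)/(-25848 - 22483040)) = 1/(-14207/14423 - 1452401470/37337/(-22508888)) = 1/(-14207/14423 - 1452401470/37337*(-1/22508888)) = 1/(-14207/14423 + 726200735/420207175628) = 1/(-5959409350946091/6060648094082644) = -6060648094082644/5959409350946091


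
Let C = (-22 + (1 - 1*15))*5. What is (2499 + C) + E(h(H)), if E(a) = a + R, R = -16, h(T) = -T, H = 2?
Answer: 2301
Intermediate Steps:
C = -180 (C = (-22 + (1 - 15))*5 = (-22 - 14)*5 = -36*5 = -180)
E(a) = -16 + a (E(a) = a - 16 = -16 + a)
(2499 + C) + E(h(H)) = (2499 - 180) + (-16 - 1*2) = 2319 + (-16 - 2) = 2319 - 18 = 2301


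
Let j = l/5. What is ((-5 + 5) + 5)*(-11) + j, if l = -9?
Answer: -284/5 ≈ -56.800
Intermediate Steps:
j = -9/5 ≈ -1.8000
((-5 + 5) + 5)*(-11) + j = ((-5 + 5) + 5)*(-11) - 9/5 = (0 + 5)*(-11) - 9/5 = 5*(-11) - 9/5 = -55 - 9/5 = -284/5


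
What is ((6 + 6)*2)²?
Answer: 576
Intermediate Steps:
((6 + 6)*2)² = (12*2)² = 24² = 576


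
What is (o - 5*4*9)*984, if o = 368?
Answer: 184992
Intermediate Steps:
(o - 5*4*9)*984 = (368 - 5*4*9)*984 = (368 - 20*9)*984 = (368 - 180)*984 = 188*984 = 184992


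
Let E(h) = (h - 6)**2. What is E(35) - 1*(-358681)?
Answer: 359522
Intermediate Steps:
E(h) = (-6 + h)**2
E(35) - 1*(-358681) = (-6 + 35)**2 - 1*(-358681) = 29**2 + 358681 = 841 + 358681 = 359522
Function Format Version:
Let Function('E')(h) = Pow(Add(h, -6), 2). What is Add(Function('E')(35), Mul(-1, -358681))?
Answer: 359522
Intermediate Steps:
Function('E')(h) = Pow(Add(-6, h), 2)
Add(Function('E')(35), Mul(-1, -358681)) = Add(Pow(Add(-6, 35), 2), Mul(-1, -358681)) = Add(Pow(29, 2), 358681) = Add(841, 358681) = 359522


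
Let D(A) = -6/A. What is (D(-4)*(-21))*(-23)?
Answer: 1449/2 ≈ 724.50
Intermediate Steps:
(D(-4)*(-21))*(-23) = (-6/(-4)*(-21))*(-23) = (-6*(-¼)*(-21))*(-23) = ((3/2)*(-21))*(-23) = -63/2*(-23) = 1449/2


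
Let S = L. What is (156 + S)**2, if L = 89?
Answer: 60025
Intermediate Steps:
S = 89
(156 + S)**2 = (156 + 89)**2 = 245**2 = 60025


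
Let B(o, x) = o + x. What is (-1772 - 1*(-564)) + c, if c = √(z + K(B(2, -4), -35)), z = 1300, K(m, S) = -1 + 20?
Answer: -1208 + √1319 ≈ -1171.7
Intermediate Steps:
K(m, S) = 19
c = √1319 (c = √(1300 + 19) = √1319 ≈ 36.318)
(-1772 - 1*(-564)) + c = (-1772 - 1*(-564)) + √1319 = (-1772 + 564) + √1319 = -1208 + √1319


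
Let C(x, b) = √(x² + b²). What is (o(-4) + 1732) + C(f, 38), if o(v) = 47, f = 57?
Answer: 1779 + 19*√13 ≈ 1847.5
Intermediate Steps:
C(x, b) = √(b² + x²)
(o(-4) + 1732) + C(f, 38) = (47 + 1732) + √(38² + 57²) = 1779 + √(1444 + 3249) = 1779 + √4693 = 1779 + 19*√13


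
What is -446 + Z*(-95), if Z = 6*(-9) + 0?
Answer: 4684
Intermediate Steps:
Z = -54 (Z = -54 + 0 = -54)
-446 + Z*(-95) = -446 - 54*(-95) = -446 + 5130 = 4684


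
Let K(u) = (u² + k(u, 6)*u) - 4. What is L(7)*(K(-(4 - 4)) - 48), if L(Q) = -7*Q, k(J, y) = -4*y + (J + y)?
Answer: 2548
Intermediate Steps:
k(J, y) = J - 3*y
K(u) = -4 + u² + u*(-18 + u) (K(u) = (u² + (u - 3*6)*u) - 4 = (u² + (u - 18)*u) - 4 = (u² + (-18 + u)*u) - 4 = (u² + u*(-18 + u)) - 4 = -4 + u² + u*(-18 + u))
L(7)*(K(-(4 - 4)) - 48) = (-7*7)*((-4 + (-(4 - 4))² + (-(4 - 4))*(-18 - (4 - 4))) - 48) = -49*((-4 + (-1*0)² + (-1*0)*(-18 - 1*0)) - 48) = -49*((-4 + 0² + 0*(-18 + 0)) - 48) = -49*((-4 + 0 + 0*(-18)) - 48) = -49*((-4 + 0 + 0) - 48) = -49*(-4 - 48) = -49*(-52) = 2548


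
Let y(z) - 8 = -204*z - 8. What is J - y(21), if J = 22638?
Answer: 26922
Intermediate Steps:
y(z) = -204*z (y(z) = 8 + (-204*z - 8) = 8 + (-8 - 204*z) = -204*z)
J - y(21) = 22638 - (-204)*21 = 22638 - 1*(-4284) = 22638 + 4284 = 26922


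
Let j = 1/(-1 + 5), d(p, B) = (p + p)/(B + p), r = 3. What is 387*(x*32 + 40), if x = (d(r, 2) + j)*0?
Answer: 15480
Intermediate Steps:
d(p, B) = 2*p/(B + p) (d(p, B) = (2*p)/(B + p) = 2*p/(B + p))
j = ¼ (j = 1/4 = ¼ ≈ 0.25000)
x = 0 (x = (2*3/(2 + 3) + ¼)*0 = (2*3/5 + ¼)*0 = (2*3*(⅕) + ¼)*0 = (6/5 + ¼)*0 = (29/20)*0 = 0)
387*(x*32 + 40) = 387*(0*32 + 40) = 387*(0 + 40) = 387*40 = 15480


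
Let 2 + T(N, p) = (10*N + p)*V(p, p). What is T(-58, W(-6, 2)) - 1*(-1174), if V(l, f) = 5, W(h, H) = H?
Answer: -1718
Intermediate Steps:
T(N, p) = -2 + 5*p + 50*N (T(N, p) = -2 + (10*N + p)*5 = -2 + (p + 10*N)*5 = -2 + (5*p + 50*N) = -2 + 5*p + 50*N)
T(-58, W(-6, 2)) - 1*(-1174) = (-2 + 5*2 + 50*(-58)) - 1*(-1174) = (-2 + 10 - 2900) + 1174 = -2892 + 1174 = -1718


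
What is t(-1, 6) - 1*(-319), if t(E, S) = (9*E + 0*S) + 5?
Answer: 315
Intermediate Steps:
t(E, S) = 5 + 9*E (t(E, S) = (9*E + 0) + 5 = 9*E + 5 = 5 + 9*E)
t(-1, 6) - 1*(-319) = (5 + 9*(-1)) - 1*(-319) = (5 - 9) + 319 = -4 + 319 = 315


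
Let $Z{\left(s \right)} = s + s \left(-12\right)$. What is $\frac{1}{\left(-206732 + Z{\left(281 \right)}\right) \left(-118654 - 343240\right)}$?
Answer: $\frac{1}{96915984762} \approx 1.0318 \cdot 10^{-11}$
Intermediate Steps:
$Z{\left(s \right)} = - 11 s$ ($Z{\left(s \right)} = s - 12 s = - 11 s$)
$\frac{1}{\left(-206732 + Z{\left(281 \right)}\right) \left(-118654 - 343240\right)} = \frac{1}{\left(-206732 - 3091\right) \left(-118654 - 343240\right)} = \frac{1}{\left(-206732 - 3091\right) \left(-461894\right)} = \frac{1}{\left(-209823\right) \left(-461894\right)} = \frac{1}{96915984762}$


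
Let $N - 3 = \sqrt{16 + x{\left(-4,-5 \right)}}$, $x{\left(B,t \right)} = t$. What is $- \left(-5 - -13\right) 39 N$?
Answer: $-936 - 312 \sqrt{11} \approx -1970.8$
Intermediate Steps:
$N = 3 + \sqrt{11}$ ($N = 3 + \sqrt{16 - 5} = 3 + \sqrt{11} \approx 6.3166$)
$- \left(-5 - -13\right) 39 N = - \left(-5 - -13\right) 39 \left(3 + \sqrt{11}\right) = - \left(-5 + 13\right) 39 \left(3 + \sqrt{11}\right) = - 8 \cdot 39 \left(3 + \sqrt{11}\right) = - 312 \left(3 + \sqrt{11}\right) = - (936 + 312 \sqrt{11}) = -936 - 312 \sqrt{11}$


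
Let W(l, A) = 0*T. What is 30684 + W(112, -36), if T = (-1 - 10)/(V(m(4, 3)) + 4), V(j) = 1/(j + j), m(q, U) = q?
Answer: 30684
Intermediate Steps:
V(j) = 1/(2*j)
T = -8/3 (T = (-1 - 10)/((½)/4 + 4) = -11/((½)*(¼) + 4) = -11/(⅛ + 4) = -11/33/8 = -11*8/33 = -8/3 ≈ -2.6667)
W(l, A) = 0 (W(l, A) = 0*(-8/3) = 0)
30684 + W(112, -36) = 30684 + 0 = 30684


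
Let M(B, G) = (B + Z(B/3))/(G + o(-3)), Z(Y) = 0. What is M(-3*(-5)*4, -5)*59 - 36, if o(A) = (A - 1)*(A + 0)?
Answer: 3288/7 ≈ 469.71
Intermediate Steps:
o(A) = A*(-1 + A) (o(A) = (-1 + A)*A = A*(-1 + A))
M(B, G) = B/(12 + G) (M(B, G) = (B + 0)/(G - 3*(-1 - 3)) = B/(G - 3*(-4)) = B/(G + 12) = B/(12 + G))
M(-3*(-5)*4, -5)*59 - 36 = ((-3*(-5)*4)/(12 - 5))*59 - 36 = ((15*4)/7)*59 - 36 = (60*(⅐))*59 - 36 = (60/7)*59 - 36 = 3540/7 - 36 = 3288/7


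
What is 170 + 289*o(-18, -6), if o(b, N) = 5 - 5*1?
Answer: 170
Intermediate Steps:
o(b, N) = 0 (o(b, N) = 5 - 5 = 0)
170 + 289*o(-18, -6) = 170 + 289*0 = 170 + 0 = 170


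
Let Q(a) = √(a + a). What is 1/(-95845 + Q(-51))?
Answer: -95845/9186264127 - I*√102/9186264127 ≈ -1.0434e-5 - 1.0994e-9*I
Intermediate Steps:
Q(a) = √2*√a (Q(a) = √(2*a) = √2*√a)
1/(-95845 + Q(-51)) = 1/(-95845 + √2*√(-51)) = 1/(-95845 + √2*(I*√51)) = 1/(-95845 + I*√102)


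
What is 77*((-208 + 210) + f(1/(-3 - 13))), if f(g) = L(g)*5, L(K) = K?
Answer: 2079/16 ≈ 129.94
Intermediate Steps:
f(g) = 5*g (f(g) = g*5 = 5*g)
77*((-208 + 210) + f(1/(-3 - 13))) = 77*((-208 + 210) + 5/(-3 - 13)) = 77*(2 + 5/(-16)) = 77*(2 + 5*(-1/16)) = 77*(2 - 5/16) = 77*(27/16) = 2079/16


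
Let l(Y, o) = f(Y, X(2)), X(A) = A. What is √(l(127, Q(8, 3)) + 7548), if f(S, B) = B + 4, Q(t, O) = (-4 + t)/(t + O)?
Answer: √7554 ≈ 86.914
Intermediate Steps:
Q(t, O) = (-4 + t)/(O + t)
f(S, B) = 4 + B
l(Y, o) = 6 (l(Y, o) = 4 + 2 = 6)
√(l(127, Q(8, 3)) + 7548) = √(6 + 7548) = √7554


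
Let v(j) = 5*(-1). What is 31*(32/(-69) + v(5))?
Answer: -11687/69 ≈ -169.38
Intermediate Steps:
v(j) = -5
31*(32/(-69) + v(5)) = 31*(32/(-69) - 5) = 31*(32*(-1/69) - 5) = 31*(-32/69 - 5) = 31*(-377/69) = -11687/69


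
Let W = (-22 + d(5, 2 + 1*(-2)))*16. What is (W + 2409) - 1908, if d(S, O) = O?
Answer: 149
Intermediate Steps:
W = -352 (W = (-22 + (2 + 1*(-2)))*16 = (-22 + (2 - 2))*16 = (-22 + 0)*16 = -22*16 = -352)
(W + 2409) - 1908 = (-352 + 2409) - 1908 = 2057 - 1908 = 149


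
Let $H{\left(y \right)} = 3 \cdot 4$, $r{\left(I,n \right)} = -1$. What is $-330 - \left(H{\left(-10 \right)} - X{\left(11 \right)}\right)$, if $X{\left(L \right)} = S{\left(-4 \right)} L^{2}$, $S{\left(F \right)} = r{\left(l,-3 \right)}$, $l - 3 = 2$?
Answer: $-463$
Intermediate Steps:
$l = 5$ ($l = 3 + 2 = 5$)
$S{\left(F \right)} = -1$
$X{\left(L \right)} = - L^{2}$
$H{\left(y \right)} = 12$
$-330 - \left(H{\left(-10 \right)} - X{\left(11 \right)}\right) = -330 - \left(12 - - 11^{2}\right) = -330 - \left(12 - \left(-1\right) 121\right) = -330 - \left(12 - -121\right) = -330 - \left(12 + 121\right) = -330 - 133 = -463$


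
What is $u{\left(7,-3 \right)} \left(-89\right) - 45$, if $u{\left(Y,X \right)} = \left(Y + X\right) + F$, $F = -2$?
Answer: $-223$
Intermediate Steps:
$u{\left(Y,X \right)} = -2 + X + Y$ ($u{\left(Y,X \right)} = \left(Y + X\right) - 2 = \left(X + Y\right) - 2 = -2 + X + Y$)
$u{\left(7,-3 \right)} \left(-89\right) - 45 = \left(-2 - 3 + 7\right) \left(-89\right) - 45 = 2 \left(-89\right) - 45 = -178 - 45 = -223$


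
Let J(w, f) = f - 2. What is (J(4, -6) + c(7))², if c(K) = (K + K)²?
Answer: 35344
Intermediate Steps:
J(w, f) = -2 + f
c(K) = 4*K² (c(K) = (2*K)² = 4*K²)
(J(4, -6) + c(7))² = ((-2 - 6) + 4*7²)² = (-8 + 4*49)² = (-8 + 196)² = 188² = 35344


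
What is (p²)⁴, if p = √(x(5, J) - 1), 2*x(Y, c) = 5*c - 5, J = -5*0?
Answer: 2401/16 ≈ 150.06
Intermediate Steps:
J = 0
x(Y, c) = -5/2 + 5*c/2 (x(Y, c) = (5*c - 5)/2 = (-5 + 5*c)/2 = -5/2 + 5*c/2)
p = I*√14/2 (p = √((-5/2 + (5/2)*0) - 1) = √((-5/2 + 0) - 1) = √(-5/2 - 1) = √(-7/2) = I*√14/2 ≈ 1.8708*I)
(p²)⁴ = ((I*√14/2)²)⁴ = (-7/2)⁴ = 2401/16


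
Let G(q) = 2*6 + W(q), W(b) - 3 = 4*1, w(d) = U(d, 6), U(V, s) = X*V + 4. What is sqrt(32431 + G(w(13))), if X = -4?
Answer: 5*sqrt(1298) ≈ 180.14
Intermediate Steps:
U(V, s) = 4 - 4*V (U(V, s) = -4*V + 4 = 4 - 4*V)
w(d) = 4 - 4*d
W(b) = 7 (W(b) = 3 + 4*1 = 3 + 4 = 7)
G(q) = 19 (G(q) = 2*6 + 7 = 12 + 7 = 19)
sqrt(32431 + G(w(13))) = sqrt(32431 + 19) = sqrt(32450) = 5*sqrt(1298)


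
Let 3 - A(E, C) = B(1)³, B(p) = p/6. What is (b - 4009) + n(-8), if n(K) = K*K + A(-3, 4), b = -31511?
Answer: -7657849/216 ≈ -35453.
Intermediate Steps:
B(p) = p/6 (B(p) = p*(⅙) = p/6)
A(E, C) = 647/216 (A(E, C) = 3 - ((⅙)*1)³ = 3 - (⅙)³ = 3 - 1*1/216 = 3 - 1/216 = 647/216)
n(K) = 647/216 + K² (n(K) = K*K + 647/216 = K² + 647/216 = 647/216 + K²)
(b - 4009) + n(-8) = (-31511 - 4009) + (647/216 + (-8)²) = -35520 + (647/216 + 64) = -35520 + 14471/216 = -7657849/216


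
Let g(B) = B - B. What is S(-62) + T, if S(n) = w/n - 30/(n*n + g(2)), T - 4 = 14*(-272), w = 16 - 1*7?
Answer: -3655791/961 ≈ -3804.2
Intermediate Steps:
g(B) = 0
w = 9 (w = 16 - 7 = 9)
T = -3804 (T = 4 + 14*(-272) = 4 - 3808 = -3804)
S(n) = -30/n**2 + 9/n (S(n) = 9/n - 30/(n*n + 0) = 9/n - 30/(n**2 + 0) = 9/n - 30/n**2 = -30/n**2 + 9/n)
S(-62) + T = 3*(-10 + 3*(-62))/(-62)**2 - 3804 = 3*(1/3844)*(-10 - 186) - 3804 = 3*(1/3844)*(-196) - 3804 = -147/961 - 3804 = -3655791/961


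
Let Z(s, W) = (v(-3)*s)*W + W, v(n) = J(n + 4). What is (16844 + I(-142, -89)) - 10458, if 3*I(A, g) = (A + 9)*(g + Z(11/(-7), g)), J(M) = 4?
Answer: -10524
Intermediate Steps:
v(n) = 4
Z(s, W) = W + 4*W*s (Z(s, W) = (4*s)*W + W = 4*W*s + W = W + 4*W*s)
I(A, g) = -10*g*(9 + A)/7 (I(A, g) = ((A + 9)*(g + g*(1 + 4*(11/(-7)))))/3 = ((9 + A)*(g + g*(1 + 4*(11*(-⅐)))))/3 = ((9 + A)*(g + g*(1 + 4*(-11/7))))/3 = ((9 + A)*(g + g*(1 - 44/7)))/3 = ((9 + A)*(g + g*(-37/7)))/3 = ((9 + A)*(g - 37*g/7))/3 = ((9 + A)*(-30*g/7))/3 = (-30*g*(9 + A)/7)/3 = -10*g*(9 + A)/7)
(16844 + I(-142, -89)) - 10458 = (16844 + (10/7)*(-89)*(-9 - 1*(-142))) - 10458 = (16844 + (10/7)*(-89)*(-9 + 142)) - 10458 = (16844 + (10/7)*(-89)*133) - 10458 = (16844 - 16910) - 10458 = -66 - 10458 = -10524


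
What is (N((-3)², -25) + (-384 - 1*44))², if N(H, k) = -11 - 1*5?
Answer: 197136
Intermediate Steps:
N(H, k) = -16 (N(H, k) = -11 - 5 = -16)
(N((-3)², -25) + (-384 - 1*44))² = (-16 + (-384 - 1*44))² = (-16 + (-384 - 44))² = (-16 - 428)² = (-444)² = 197136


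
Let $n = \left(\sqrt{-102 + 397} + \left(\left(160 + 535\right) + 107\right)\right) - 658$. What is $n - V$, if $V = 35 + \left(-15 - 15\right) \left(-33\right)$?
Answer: $-881 + \sqrt{295} \approx -863.82$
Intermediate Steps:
$V = 1025$ ($V = 35 - -990 = 35 + 990 = 1025$)
$n = 144 + \sqrt{295}$ ($n = \left(\sqrt{295} + \left(695 + 107\right)\right) - 658 = \left(\sqrt{295} + 802\right) - 658 = \left(802 + \sqrt{295}\right) - 658 = 144 + \sqrt{295} \approx 161.18$)
$n - V = \left(144 + \sqrt{295}\right) - 1025 = -881 + \sqrt{295}$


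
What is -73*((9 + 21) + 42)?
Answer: -5256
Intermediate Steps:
-73*((9 + 21) + 42) = -73*(30 + 42) = -73*72 = -5256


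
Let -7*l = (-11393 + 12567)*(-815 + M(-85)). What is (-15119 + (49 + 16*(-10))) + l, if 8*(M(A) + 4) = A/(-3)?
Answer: 10208857/84 ≈ 1.2153e+5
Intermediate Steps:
M(A) = -4 - A/24 (M(A) = -4 + (A/(-3))/8 = -4 + (-A/3)/8 = -4 - A/24)
l = 11488177/84 (l = -(-11393 + 12567)*(-815 + (-4 - 1/24*(-85)))/7 = -1174*(-815 + (-4 + 85/24))/7 = -1174*(-815 - 11/24)/7 = -1174*(-19571)/(7*24) = -1/7*(-11488177/12) = 11488177/84 ≈ 1.3676e+5)
(-15119 + (49 + 16*(-10))) + l = (-15119 + (49 + 16*(-10))) + 11488177/84 = (-15119 + (49 - 160)) + 11488177/84 = (-15119 - 111) + 11488177/84 = -15230 + 11488177/84 = 10208857/84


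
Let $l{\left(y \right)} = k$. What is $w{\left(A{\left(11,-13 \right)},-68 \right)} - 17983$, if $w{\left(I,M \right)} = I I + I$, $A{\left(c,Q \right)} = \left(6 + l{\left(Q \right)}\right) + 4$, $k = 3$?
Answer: $-17801$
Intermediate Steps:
$l{\left(y \right)} = 3$
$A{\left(c,Q \right)} = 13$ ($A{\left(c,Q \right)} = \left(6 + 3\right) + 4 = 9 + 4 = 13$)
$w{\left(I,M \right)} = I + I^{2}$ ($w{\left(I,M \right)} = I^{2} + I = I + I^{2}$)
$w{\left(A{\left(11,-13 \right)},-68 \right)} - 17983 = 13 \left(1 + 13\right) - 17983 = 13 \cdot 14 - 17983 = 182 - 17983 = -17801$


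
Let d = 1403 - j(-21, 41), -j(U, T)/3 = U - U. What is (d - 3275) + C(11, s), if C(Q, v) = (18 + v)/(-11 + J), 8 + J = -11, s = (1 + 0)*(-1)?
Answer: -56177/30 ≈ -1872.6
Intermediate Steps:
j(U, T) = 0 (j(U, T) = -3*(U - U) = -3*0 = 0)
s = -1 (s = 1*(-1) = -1)
J = -19 (J = -8 - 11 = -19)
d = 1403 (d = 1403 - 1*0 = 1403 + 0 = 1403)
C(Q, v) = -3/5 - v/30 (C(Q, v) = (18 + v)/(-11 - 19) = (18 + v)/(-30) = (18 + v)*(-1/30) = -3/5 - v/30)
(d - 3275) + C(11, s) = (1403 - 3275) + (-3/5 - 1/30*(-1)) = -1872 + (-3/5 + 1/30) = -1872 - 17/30 = -56177/30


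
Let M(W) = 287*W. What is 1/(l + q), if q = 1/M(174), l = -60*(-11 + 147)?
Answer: -49938/407494079 ≈ -0.00012255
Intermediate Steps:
l = -8160 (l = -60*136 = -8160)
q = 1/49938 (q = 1/(287*174) = 1/49938 ≈ 2.0025e-5)
1/(l + q) = 1/(-8160 + 1/49938) = 1/(-407494079/49938) = -49938/407494079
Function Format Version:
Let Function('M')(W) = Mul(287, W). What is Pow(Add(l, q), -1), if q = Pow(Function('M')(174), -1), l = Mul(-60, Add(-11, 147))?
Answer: Rational(-49938, 407494079) ≈ -0.00012255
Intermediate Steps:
l = -8160 (l = Mul(-60, 136) = -8160)
q = Rational(1, 49938) (q = Pow(Mul(287, 174), -1) = Pow(49938, -1) = Rational(1, 49938) ≈ 2.0025e-5)
Pow(Add(l, q), -1) = Pow(Add(-8160, Rational(1, 49938)), -1) = Pow(Rational(-407494079, 49938), -1) = Rational(-49938, 407494079)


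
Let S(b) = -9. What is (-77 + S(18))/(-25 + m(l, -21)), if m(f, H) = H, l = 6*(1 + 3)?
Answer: 43/23 ≈ 1.8696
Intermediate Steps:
l = 24 (l = 6*4 = 24)
(-77 + S(18))/(-25 + m(l, -21)) = (-77 - 9)/(-25 - 21) = -86/(-46) = -86*(-1/46) = 43/23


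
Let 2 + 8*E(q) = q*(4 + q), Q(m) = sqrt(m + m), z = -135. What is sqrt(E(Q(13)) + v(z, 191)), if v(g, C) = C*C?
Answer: sqrt(145936 + 2*sqrt(26))/2 ≈ 191.01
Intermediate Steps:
v(g, C) = C**2
Q(m) = sqrt(2)*sqrt(m) (Q(m) = sqrt(2*m) = sqrt(2)*sqrt(m))
E(q) = -1/4 + q*(4 + q)/8 (E(q) = -1/4 + (q*(4 + q))/8 = -1/4 + q*(4 + q)/8)
sqrt(E(Q(13)) + v(z, 191)) = sqrt((-1/4 + (sqrt(2)*sqrt(13))/2 + (sqrt(2)*sqrt(13))**2/8) + 191**2) = sqrt((-1/4 + sqrt(26)/2 + (sqrt(26))**2/8) + 36481) = sqrt((-1/4 + sqrt(26)/2 + (1/8)*26) + 36481) = sqrt((-1/4 + sqrt(26)/2 + 13/4) + 36481) = sqrt((3 + sqrt(26)/2) + 36481) = sqrt(36484 + sqrt(26)/2)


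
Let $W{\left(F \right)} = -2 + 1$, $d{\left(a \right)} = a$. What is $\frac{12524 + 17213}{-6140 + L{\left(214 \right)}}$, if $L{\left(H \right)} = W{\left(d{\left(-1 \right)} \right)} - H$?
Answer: $- \frac{29737}{6355} \approx -4.6793$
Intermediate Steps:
$W{\left(F \right)} = -1$
$L{\left(H \right)} = -1 - H$
$\frac{12524 + 17213}{-6140 + L{\left(214 \right)}} = \frac{12524 + 17213}{-6140 - 215} = \frac{29737}{-6140 - 215} = \frac{29737}{-6355} = 29737 \left(- \frac{1}{6355}\right) = - \frac{29737}{6355}$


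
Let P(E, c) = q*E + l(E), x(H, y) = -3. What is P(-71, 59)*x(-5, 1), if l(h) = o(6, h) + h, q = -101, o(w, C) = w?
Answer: -21318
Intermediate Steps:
l(h) = 6 + h
P(E, c) = 6 - 100*E (P(E, c) = -101*E + (6 + E) = 6 - 100*E)
P(-71, 59)*x(-5, 1) = (6 - 100*(-71))*(-3) = (6 + 7100)*(-3) = 7106*(-3) = -21318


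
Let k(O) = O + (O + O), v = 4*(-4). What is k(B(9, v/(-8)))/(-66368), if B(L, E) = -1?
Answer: 3/66368 ≈ 4.5202e-5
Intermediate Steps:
v = -16
k(O) = 3*O (k(O) = O + 2*O = 3*O)
k(B(9, v/(-8)))/(-66368) = (3*(-1))/(-66368) = -3*(-1/66368) = 3/66368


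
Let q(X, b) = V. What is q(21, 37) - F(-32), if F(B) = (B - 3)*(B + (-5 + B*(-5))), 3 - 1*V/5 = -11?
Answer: 4375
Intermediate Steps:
V = 70 (V = 15 - 5*(-11) = 15 + 55 = 70)
q(X, b) = 70
F(B) = (-5 - 4*B)*(-3 + B) (F(B) = (-3 + B)*(B + (-5 - 5*B)) = (-3 + B)*(-5 - 4*B) = (-5 - 4*B)*(-3 + B))
q(21, 37) - F(-32) = 70 - (15 - 4*(-32)² + 7*(-32)) = 70 - (15 - 4*1024 - 224) = 70 - (15 - 4096 - 224) = 70 - 1*(-4305) = 70 + 4305 = 4375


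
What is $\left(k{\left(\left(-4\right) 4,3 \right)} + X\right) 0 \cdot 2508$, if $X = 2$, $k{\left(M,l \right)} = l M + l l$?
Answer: $0$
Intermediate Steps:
$k{\left(M,l \right)} = l^{2} + M l$ ($k{\left(M,l \right)} = M l + l^{2} = l^{2} + M l$)
$\left(k{\left(\left(-4\right) 4,3 \right)} + X\right) 0 \cdot 2508 = \left(3 \left(\left(-4\right) 4 + 3\right) + 2\right) 0 \cdot 2508 = \left(3 \left(-16 + 3\right) + 2\right) 0 \cdot 2508 = \left(3 \left(-13\right) + 2\right) 0 \cdot 2508 = \left(-39 + 2\right) 0 \cdot 2508 = \left(-37\right) 0 \cdot 2508 = 0 \cdot 2508 = 0$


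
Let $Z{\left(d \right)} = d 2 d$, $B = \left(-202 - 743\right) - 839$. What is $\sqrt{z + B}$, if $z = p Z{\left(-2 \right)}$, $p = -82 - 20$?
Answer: $10 i \sqrt{26} \approx 50.99 i$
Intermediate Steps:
$p = -102$
$B = -1784$ ($B = -945 - 839 = -1784$)
$Z{\left(d \right)} = 2 d^{2}$
$z = -816$ ($z = - 102 \cdot 2 \left(-2\right)^{2} = - 102 \cdot 2 \cdot 4 = \left(-102\right) 8 = -816$)
$\sqrt{z + B} = \sqrt{-816 - 1784} = \sqrt{-2600} = 10 i \sqrt{26}$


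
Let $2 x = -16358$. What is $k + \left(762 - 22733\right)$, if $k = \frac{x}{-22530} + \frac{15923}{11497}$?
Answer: $- \frac{5690638445957}{259027410} \approx -21969.0$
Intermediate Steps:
$x = -8179$ ($x = \frac{1}{2} \left(-16358\right) = -8179$)
$k = \frac{452779153}{259027410}$ ($k = - \frac{8179}{-22530} + \frac{15923}{11497} = \left(-8179\right) \left(- \frac{1}{22530}\right) + 15923 \cdot \frac{1}{11497} = \frac{8179}{22530} + \frac{15923}{11497} = \frac{452779153}{259027410} \approx 1.748$)
$k + \left(762 - 22733\right) = \frac{452779153}{259027410} + \left(762 - 22733\right) = \frac{452779153}{259027410} - 21971 = - \frac{5690638445957}{259027410}$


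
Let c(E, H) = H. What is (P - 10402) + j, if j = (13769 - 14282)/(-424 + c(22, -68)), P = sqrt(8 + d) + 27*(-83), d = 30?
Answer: -2073281/164 + sqrt(38) ≈ -12636.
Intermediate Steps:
P = -2241 + sqrt(38) (P = sqrt(8 + 30) + 27*(-83) = sqrt(38) - 2241 = -2241 + sqrt(38) ≈ -2234.8)
j = 171/164 (j = (13769 - 14282)/(-424 - 68) = -513/(-492) = -513*(-1/492) = 171/164 ≈ 1.0427)
(P - 10402) + j = ((-2241 + sqrt(38)) - 10402) + 171/164 = (-12643 + sqrt(38)) + 171/164 = -2073281/164 + sqrt(38)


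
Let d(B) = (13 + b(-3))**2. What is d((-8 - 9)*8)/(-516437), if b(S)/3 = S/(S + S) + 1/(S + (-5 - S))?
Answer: -19321/51643700 ≈ -0.00037412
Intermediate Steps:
b(S) = 9/10 (b(S) = 3*(S/(S + S) + 1/(S + (-5 - S))) = 3*(S/((2*S)) + 1/(-5)) = 3*((1/(2*S))*S - 1/5) = 3*(1/2 - 1/5) = 3*(3/10) = 9/10)
d(B) = 19321/100 (d(B) = (13 + 9/10)**2 = (139/10)**2 = 19321/100)
d((-8 - 9)*8)/(-516437) = (19321/100)/(-516437) = (19321/100)*(-1/516437) = -19321/51643700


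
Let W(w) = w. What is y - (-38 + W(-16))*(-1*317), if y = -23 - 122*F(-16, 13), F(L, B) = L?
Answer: -15189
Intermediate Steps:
y = 1929 (y = -23 - 122*(-16) = -23 + 1952 = 1929)
y - (-38 + W(-16))*(-1*317) = 1929 - (-38 - 16)*(-1*317) = 1929 - (-54)*(-317) = 1929 - 1*17118 = 1929 - 17118 = -15189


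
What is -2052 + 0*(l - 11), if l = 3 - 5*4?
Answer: -2052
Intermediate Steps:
l = -17 (l = 3 - 1*20 = 3 - 20 = -17)
-2052 + 0*(l - 11) = -2052 + 0*(-17 - 11) = -2052 + 0*(-28) = -2052 + 0 = -2052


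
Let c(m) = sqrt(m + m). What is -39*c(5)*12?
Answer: -468*sqrt(10) ≈ -1479.9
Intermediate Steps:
c(m) = sqrt(2)*sqrt(m) (c(m) = sqrt(2*m) = sqrt(2)*sqrt(m))
-39*c(5)*12 = -39*sqrt(2)*sqrt(5)*12 = -39*sqrt(10)*12 = -468*sqrt(10)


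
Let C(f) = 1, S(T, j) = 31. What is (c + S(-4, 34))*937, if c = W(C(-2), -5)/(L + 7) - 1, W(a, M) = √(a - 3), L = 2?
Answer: 28110 + 937*I*√2/9 ≈ 28110.0 + 147.24*I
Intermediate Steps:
W(a, M) = √(-3 + a)
c = -1 + I*√2/9 (c = √(-3 + 1)/(2 + 7) - 1 = √(-2)/9 - 1 = (I*√2)*(⅑) - 1 = I*√2/9 - 1 = -1 + I*√2/9 ≈ -1.0 + 0.15713*I)
(c + S(-4, 34))*937 = ((-1 + I*√2/9) + 31)*937 = (30 + I*√2/9)*937 = 28110 + 937*I*√2/9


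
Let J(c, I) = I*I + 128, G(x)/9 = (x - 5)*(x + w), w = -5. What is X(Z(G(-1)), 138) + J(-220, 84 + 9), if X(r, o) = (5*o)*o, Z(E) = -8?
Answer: 103997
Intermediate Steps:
G(x) = 9*(-5 + x)**2 (G(x) = 9*((x - 5)*(x - 5)) = 9*((-5 + x)*(-5 + x)) = 9*(-5 + x)**2)
J(c, I) = 128 + I**2 (J(c, I) = I**2 + 128 = 128 + I**2)
X(r, o) = 5*o**2
X(Z(G(-1)), 138) + J(-220, 84 + 9) = 5*138**2 + (128 + (84 + 9)**2) = 5*19044 + (128 + 93**2) = 95220 + (128 + 8649) = 95220 + 8777 = 103997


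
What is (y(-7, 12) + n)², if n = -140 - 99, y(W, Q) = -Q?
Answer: 63001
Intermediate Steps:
n = -239
(y(-7, 12) + n)² = (-1*12 - 239)² = (-12 - 239)² = (-251)² = 63001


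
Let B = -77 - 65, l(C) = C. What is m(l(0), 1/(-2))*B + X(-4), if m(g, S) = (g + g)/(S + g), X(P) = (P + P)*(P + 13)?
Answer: -72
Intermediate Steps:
X(P) = 2*P*(13 + P) (X(P) = (2*P)*(13 + P) = 2*P*(13 + P))
m(g, S) = 2*g/(S + g) (m(g, S) = (2*g)/(S + g) = 2*g/(S + g))
B = -142
m(l(0), 1/(-2))*B + X(-4) = (2*0/(1/(-2) + 0))*(-142) + 2*(-4)*(13 - 4) = (2*0/(-½ + 0))*(-142) + 2*(-4)*9 = (2*0/(-½))*(-142) - 72 = (2*0*(-2))*(-142) - 72 = 0*(-142) - 72 = 0 - 72 = -72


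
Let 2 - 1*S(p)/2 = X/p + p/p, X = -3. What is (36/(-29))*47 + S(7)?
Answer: -11264/203 ≈ -55.488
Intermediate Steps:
S(p) = 2 + 6/p (S(p) = 4 - 2*(-3/p + p/p) = 4 - 2*(-3/p + 1) = 4 - 2*(1 - 3/p) = 4 + (-2 + 6/p) = 2 + 6/p)
(36/(-29))*47 + S(7) = (36/(-29))*47 + (2 + 6/7) = (36*(-1/29))*47 + (2 + 6*(⅐)) = -36/29*47 + (2 + 6/7) = -1692/29 + 20/7 = -11264/203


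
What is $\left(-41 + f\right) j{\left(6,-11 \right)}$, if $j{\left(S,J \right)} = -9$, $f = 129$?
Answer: $-792$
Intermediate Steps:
$\left(-41 + f\right) j{\left(6,-11 \right)} = \left(-41 + 129\right) \left(-9\right) = 88 \left(-9\right) = -792$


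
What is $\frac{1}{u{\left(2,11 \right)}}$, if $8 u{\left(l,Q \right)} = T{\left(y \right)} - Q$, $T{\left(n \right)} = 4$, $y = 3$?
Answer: $- \frac{8}{7} \approx -1.1429$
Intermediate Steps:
$u{\left(l,Q \right)} = \frac{1}{2} - \frac{Q}{8}$ ($u{\left(l,Q \right)} = \frac{4 - Q}{8} = \frac{1}{2} - \frac{Q}{8}$)
$\frac{1}{u{\left(2,11 \right)}} = \frac{1}{\frac{1}{2} - \frac{11}{8}} = \frac{1}{- \frac{7}{8}} = - \frac{8}{7}$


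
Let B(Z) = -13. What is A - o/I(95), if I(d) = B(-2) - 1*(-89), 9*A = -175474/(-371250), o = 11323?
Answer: -18909818863/126967500 ≈ -148.93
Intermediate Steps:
A = 87737/1670625 (A = (-175474/(-371250))/9 = (-175474*(-1/371250))/9 = (⅑)*(87737/185625) = 87737/1670625 ≈ 0.052517)
I(d) = 76 (I(d) = -13 - 1*(-89) = -13 + 89 = 76)
A - o/I(95) = 87737/1670625 - 11323/76 = -18909818863/126967500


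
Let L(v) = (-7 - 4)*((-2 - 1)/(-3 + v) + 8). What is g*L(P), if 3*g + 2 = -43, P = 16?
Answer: 16665/13 ≈ 1281.9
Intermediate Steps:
g = -15 (g = -2/3 + (1/3)*(-43) = -2/3 - 43/3 = -15)
L(v) = -88 + 33/(-3 + v) (L(v) = -11*(-3/(-3 + v) + 8) = -11*(8 - 3/(-3 + v)) = -88 + 33/(-3 + v))
g*L(P) = -165*(27 - 8*16)/(-3 + 16) = -165*(27 - 128)/13 = -165*(-101)/13 = -15*(-1111/13) = 16665/13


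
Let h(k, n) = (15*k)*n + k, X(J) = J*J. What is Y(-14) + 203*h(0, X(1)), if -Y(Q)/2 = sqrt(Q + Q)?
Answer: -4*I*sqrt(7) ≈ -10.583*I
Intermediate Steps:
X(J) = J**2
h(k, n) = k + 15*k*n (h(k, n) = 15*k*n + k = k + 15*k*n)
Y(Q) = -2*sqrt(2)*sqrt(Q) (Y(Q) = -2*sqrt(Q + Q) = -2*sqrt(2)*sqrt(Q))
Y(-14) + 203*h(0, X(1)) = -2*sqrt(2)*sqrt(-14) + 203*(0*(1 + 15*1**2)) = -2*sqrt(2)*I*sqrt(14) + 203*(0*(1 + 15*1)) = -4*I*sqrt(7) + 203*(0*(1 + 15)) = -4*I*sqrt(7) + 203*(0*16) = -4*I*sqrt(7) + 203*0 = -4*I*sqrt(7) + 0 = -4*I*sqrt(7)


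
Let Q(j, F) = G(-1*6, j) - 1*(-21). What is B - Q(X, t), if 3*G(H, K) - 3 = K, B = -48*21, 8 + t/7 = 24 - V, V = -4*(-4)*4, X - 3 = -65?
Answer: -3028/3 ≈ -1009.3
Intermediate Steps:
X = -62 (X = 3 - 65 = -62)
V = 64 (V = 16*4 = 64)
t = -336 (t = -56 + 7*(24 - 1*64) = -56 + 7*(24 - 64) = -56 + 7*(-40) = -56 - 280 = -336)
B = -1008
G(H, K) = 1 + K/3
Q(j, F) = 22 + j/3 (Q(j, F) = (1 + j/3) - 1*(-21) = (1 + j/3) + 21 = 22 + j/3)
B - Q(X, t) = -1008 - (22 + (1/3)*(-62)) = -1008 - (22 - 62/3) = -1008 - 1*4/3 = -1008 - 4/3 = -3028/3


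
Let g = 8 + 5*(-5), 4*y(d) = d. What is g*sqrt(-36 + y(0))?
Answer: -102*I ≈ -102.0*I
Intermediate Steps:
y(d) = d/4
g = -17 (g = 8 - 25 = -17)
g*sqrt(-36 + y(0)) = -17*sqrt(-36 + (1/4)*0) = -17*sqrt(-36 + 0) = -102*I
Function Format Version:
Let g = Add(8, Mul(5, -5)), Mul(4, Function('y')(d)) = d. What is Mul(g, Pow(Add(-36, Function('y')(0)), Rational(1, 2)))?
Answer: Mul(-102, I) ≈ Mul(-102.00, I)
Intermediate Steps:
Function('y')(d) = Mul(Rational(1, 4), d)
g = -17 (g = Add(8, -25) = -17)
Mul(g, Pow(Add(-36, Function('y')(0)), Rational(1, 2))) = Mul(-17, Pow(Add(-36, Mul(Rational(1, 4), 0)), Rational(1, 2))) = Mul(-17, Pow(Add(-36, 0), Rational(1, 2))) = Mul(-17, Pow(-36, Rational(1, 2))) = Mul(-17, Mul(6, I)) = Mul(-102, I)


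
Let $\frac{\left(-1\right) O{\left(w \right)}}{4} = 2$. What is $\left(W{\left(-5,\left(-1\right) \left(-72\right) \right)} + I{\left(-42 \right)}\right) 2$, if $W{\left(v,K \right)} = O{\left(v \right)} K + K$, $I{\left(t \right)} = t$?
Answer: $-1092$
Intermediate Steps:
$O{\left(w \right)} = -8$ ($O{\left(w \right)} = \left(-4\right) 2 = -8$)
$W{\left(v,K \right)} = - 7 K$ ($W{\left(v,K \right)} = - 8 K + K = - 7 K$)
$\left(W{\left(-5,\left(-1\right) \left(-72\right) \right)} + I{\left(-42 \right)}\right) 2 = \left(- 7 \left(\left(-1\right) \left(-72\right)\right) - 42\right) 2 = \left(\left(-7\right) 72 - 42\right) 2 = \left(-504 - 42\right) 2 = \left(-546\right) 2 = -1092$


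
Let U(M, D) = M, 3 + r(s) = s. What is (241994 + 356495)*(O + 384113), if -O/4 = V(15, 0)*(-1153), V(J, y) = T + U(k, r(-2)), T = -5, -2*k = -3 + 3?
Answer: 216086248917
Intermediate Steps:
r(s) = -3 + s
k = 0 (k = -(-3 + 3)/2 = -1/2*0 = 0)
V(J, y) = -5 (V(J, y) = -5 + 0 = -5)
O = -23060 (O = -(-20)*(-1153) = -4*5765 = -23060)
(241994 + 356495)*(O + 384113) = (241994 + 356495)*(-23060 + 384113) = 598489*361053 = 216086248917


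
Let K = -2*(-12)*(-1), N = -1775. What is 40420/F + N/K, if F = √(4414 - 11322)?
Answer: 1775/24 - 20210*I*√1727/1727 ≈ 73.958 - 486.32*I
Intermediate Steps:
F = 2*I*√1727 (F = √(-6908) = 2*I*√1727 ≈ 83.114*I)
K = -24 (K = 24*(-1) = -24)
40420/F + N/K = 40420/((2*I*√1727)) - 1775/(-24) = 40420*(-I*√1727/3454) - 1775*(-1/24) = -20210*I*√1727/1727 + 1775/24 = 1775/24 - 20210*I*√1727/1727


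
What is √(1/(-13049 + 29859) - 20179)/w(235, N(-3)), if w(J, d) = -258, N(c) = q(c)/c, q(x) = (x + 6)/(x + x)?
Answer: -I*√3392089890/105780 ≈ -0.55059*I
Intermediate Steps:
q(x) = (6 + x)/(2*x) (q(x) = (6 + x)/((2*x)) = (6 + x)*(1/(2*x)) = (6 + x)/(2*x))
N(c) = (6 + c)/(2*c²) (N(c) = ((6 + c)/(2*c))/c = (6 + c)/(2*c²))
√(1/(-13049 + 29859) - 20179)/w(235, N(-3)) = √(1/(-13049 + 29859) - 20179)/(-258) = √(1/16810 - 20179)*(-1/258) = √(-339208989/16810)*(-1/258) = (I*√3392089890/410)*(-1/258) = -I*√3392089890/105780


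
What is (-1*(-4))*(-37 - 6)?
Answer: -172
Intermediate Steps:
(-1*(-4))*(-37 - 6) = 4*(-43) = -172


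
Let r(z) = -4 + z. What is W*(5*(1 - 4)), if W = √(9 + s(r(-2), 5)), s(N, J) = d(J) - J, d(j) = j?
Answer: -45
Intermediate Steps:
s(N, J) = 0 (s(N, J) = J - J = 0)
W = 3 (W = √(9 + 0) = √9 = 3)
W*(5*(1 - 4)) = 3*(5*(1 - 4)) = 3*(5*(-3)) = 3*(-15) = -45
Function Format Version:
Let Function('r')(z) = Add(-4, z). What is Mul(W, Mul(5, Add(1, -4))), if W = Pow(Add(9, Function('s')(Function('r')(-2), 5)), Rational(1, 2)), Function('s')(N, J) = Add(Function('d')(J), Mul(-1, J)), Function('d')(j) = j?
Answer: -45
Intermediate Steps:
Function('s')(N, J) = 0 (Function('s')(N, J) = Add(J, Mul(-1, J)) = 0)
W = 3 (W = Pow(Add(9, 0), Rational(1, 2)) = Pow(9, Rational(1, 2)) = 3)
Mul(W, Mul(5, Add(1, -4))) = Mul(3, Mul(5, Add(1, -4))) = Mul(3, Mul(5, -3)) = Mul(3, -15) = -45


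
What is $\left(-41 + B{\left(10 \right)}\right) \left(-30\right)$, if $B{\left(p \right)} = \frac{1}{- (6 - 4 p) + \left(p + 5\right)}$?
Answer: $\frac{60240}{49} \approx 1229.4$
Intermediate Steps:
$B{\left(p \right)} = \frac{1}{-1 + 5 p}$ ($B{\left(p \right)} = \frac{1}{\left(-6 + 4 p\right) + \left(5 + p\right)} = \frac{1}{-1 + 5 p}$)
$\left(-41 + B{\left(10 \right)}\right) \left(-30\right) = \left(-41 + \frac{1}{-1 + 5 \cdot 10}\right) \left(-30\right) = \left(-41 + \frac{1}{-1 + 50}\right) \left(-30\right) = \left(-41 + \frac{1}{49}\right) \left(-30\right) = \left(- \frac{2008}{49}\right) \left(-30\right) = \frac{60240}{49}$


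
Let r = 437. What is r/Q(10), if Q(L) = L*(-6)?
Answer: -437/60 ≈ -7.2833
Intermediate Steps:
Q(L) = -6*L
r/Q(10) = 437/((-6*10)) = 437/(-60) = 437*(-1/60) = -437/60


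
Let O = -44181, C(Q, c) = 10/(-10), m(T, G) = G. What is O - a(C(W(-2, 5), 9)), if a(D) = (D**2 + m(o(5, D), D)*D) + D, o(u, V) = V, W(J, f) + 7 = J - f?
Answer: -44182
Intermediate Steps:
W(J, f) = -7 + J - f (W(J, f) = -7 + (J - f) = -7 + J - f)
C(Q, c) = -1 (C(Q, c) = 10*(-1/10) = -1)
a(D) = D + 2*D**2 (a(D) = (D**2 + D*D) + D = (D**2 + D**2) + D = 2*D**2 + D = D + 2*D**2)
O - a(C(W(-2, 5), 9)) = -44181 - (-1)*(1 + 2*(-1)) = -44181 - (-1)*(1 - 2) = -44181 - (-1)*(-1) = -44181 - 1*1 = -44181 - 1 = -44182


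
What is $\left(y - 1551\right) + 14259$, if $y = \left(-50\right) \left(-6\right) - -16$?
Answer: $13024$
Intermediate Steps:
$y = 316$ ($y = 300 + 16 = 316$)
$\left(y - 1551\right) + 14259 = \left(316 - 1551\right) + 14259 = -1235 + 14259 = 13024$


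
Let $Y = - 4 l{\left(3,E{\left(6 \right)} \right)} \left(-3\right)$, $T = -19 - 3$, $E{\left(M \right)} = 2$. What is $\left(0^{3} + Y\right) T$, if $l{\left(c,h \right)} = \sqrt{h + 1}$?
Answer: $- 264 \sqrt{3} \approx -457.26$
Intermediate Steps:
$l{\left(c,h \right)} = \sqrt{1 + h}$
$T = -22$
$Y = 12 \sqrt{3}$ ($Y = - 4 \sqrt{1 + 2} \left(-3\right) = - 4 \sqrt{3} \left(-3\right) = 12 \sqrt{3} \approx 20.785$)
$\left(0^{3} + Y\right) T = \left(0^{3} + 12 \sqrt{3}\right) \left(-22\right) = \left(0 + 12 \sqrt{3}\right) \left(-22\right) = 12 \sqrt{3} \left(-22\right) = - 264 \sqrt{3}$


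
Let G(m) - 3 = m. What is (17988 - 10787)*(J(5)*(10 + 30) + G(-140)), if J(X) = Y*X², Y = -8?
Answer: -58594537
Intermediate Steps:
G(m) = 3 + m
J(X) = -8*X²
(17988 - 10787)*(J(5)*(10 + 30) + G(-140)) = (17988 - 10787)*((-8*5²)*(10 + 30) + (3 - 140)) = 7201*(-8*25*40 - 137) = 7201*(-200*40 - 137) = 7201*(-8000 - 137) = 7201*(-8137) = -58594537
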